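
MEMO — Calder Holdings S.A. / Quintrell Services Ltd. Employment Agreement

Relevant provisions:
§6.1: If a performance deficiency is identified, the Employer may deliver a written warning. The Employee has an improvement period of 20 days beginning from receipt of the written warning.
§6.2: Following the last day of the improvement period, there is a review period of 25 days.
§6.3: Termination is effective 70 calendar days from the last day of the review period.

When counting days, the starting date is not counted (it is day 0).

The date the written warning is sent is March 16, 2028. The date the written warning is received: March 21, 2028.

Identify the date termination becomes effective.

Adding 20 calendar days to March 21, 2028 gives April 10, 2028, which is the last day of the improvement period.
The last day of the review period: 25 calendar days after April 10, 2028 is May 5, 2028.
The date termination becomes effective: 70 calendar days after May 5, 2028 is July 14, 2028.

July 14, 2028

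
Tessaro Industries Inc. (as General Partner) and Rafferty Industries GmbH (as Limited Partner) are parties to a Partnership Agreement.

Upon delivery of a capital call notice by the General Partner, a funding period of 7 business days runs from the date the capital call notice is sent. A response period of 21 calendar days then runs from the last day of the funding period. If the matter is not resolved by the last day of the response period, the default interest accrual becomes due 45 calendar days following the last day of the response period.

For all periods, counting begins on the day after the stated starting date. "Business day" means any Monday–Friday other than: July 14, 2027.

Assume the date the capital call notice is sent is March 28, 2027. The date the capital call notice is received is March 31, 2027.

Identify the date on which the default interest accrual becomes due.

June 11, 2027

From Sunday, March 28, 2027, 7 business days (Mar 29, Mar 30, Mar 31, Apr 1, Apr 2, Apr 5, Apr 6, skipping weekends) brings us to Tuesday, April 6, 2027, which is the last day of the funding period.
Adding 21 calendar days to April 6, 2027 gives April 27, 2027, which is the last day of the response period.
The date on which the default interest accrual becomes due: April 27, 2027 + 45 days = June 11, 2027.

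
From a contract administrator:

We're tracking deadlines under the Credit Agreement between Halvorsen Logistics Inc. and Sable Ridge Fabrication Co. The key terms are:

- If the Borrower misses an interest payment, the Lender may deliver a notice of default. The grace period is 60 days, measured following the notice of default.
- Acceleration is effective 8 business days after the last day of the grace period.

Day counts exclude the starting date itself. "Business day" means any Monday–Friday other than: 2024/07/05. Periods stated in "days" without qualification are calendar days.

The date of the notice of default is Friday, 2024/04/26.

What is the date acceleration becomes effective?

The last day of the grace period: 60 calendar days after 2024/04/26 is 2024/06/25.
The date acceleration becomes effective: counting 8 business days from Tuesday, 2024/06/25 (Jun 26, Jun 27, Jun 28, Jul 1, Jul 2, Jul 3, Jul 4, Jul 8, skipping weekends and the listed holiday on Jul 5) reaches Monday, 2024/07/08.

2024/07/08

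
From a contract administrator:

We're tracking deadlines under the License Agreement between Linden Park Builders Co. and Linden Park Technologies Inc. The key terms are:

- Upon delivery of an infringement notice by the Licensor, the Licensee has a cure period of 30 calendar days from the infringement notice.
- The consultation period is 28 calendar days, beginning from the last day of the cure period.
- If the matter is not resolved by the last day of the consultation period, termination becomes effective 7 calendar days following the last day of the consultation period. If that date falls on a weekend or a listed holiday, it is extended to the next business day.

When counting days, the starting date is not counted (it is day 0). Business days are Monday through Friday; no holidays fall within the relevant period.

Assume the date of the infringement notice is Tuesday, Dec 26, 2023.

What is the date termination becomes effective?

Feb 29, 2024

The last day of the cure period: 30 calendar days after Dec 26, 2023 is Jan 25, 2024.
Adding 28 calendar days to Jan 25, 2024 gives Feb 22, 2024, which is the last day of the consultation period.
Adding 7 calendar days to Feb 22, 2024 gives Feb 29, 2024, which is the date termination becomes effective. Feb 29, 2024 is a Thursday, so no roll-forward applies.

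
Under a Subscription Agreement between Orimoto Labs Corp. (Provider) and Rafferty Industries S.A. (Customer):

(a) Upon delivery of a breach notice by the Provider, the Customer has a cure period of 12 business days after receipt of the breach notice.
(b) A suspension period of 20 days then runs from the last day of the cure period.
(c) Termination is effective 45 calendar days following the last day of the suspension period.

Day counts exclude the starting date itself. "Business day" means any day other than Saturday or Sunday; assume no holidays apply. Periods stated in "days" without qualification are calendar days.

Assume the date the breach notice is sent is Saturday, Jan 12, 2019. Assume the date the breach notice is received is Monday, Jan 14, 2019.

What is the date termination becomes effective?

Apr 5, 2019

From Monday, Jan 14, 2019, 12 business days (Jan 15, Jan 16, Jan 17, Jan 18, …, Jan 28, Jan 29, Jan 30, skipping weekends) brings us to Wednesday, Jan 30, 2019, which is the last day of the cure period.
The last day of the suspension period: 20 calendar days after Jan 30, 2019 is Feb 19, 2019.
Adding 45 calendar days to Feb 19, 2019 gives Apr 5, 2019, which is the date termination becomes effective.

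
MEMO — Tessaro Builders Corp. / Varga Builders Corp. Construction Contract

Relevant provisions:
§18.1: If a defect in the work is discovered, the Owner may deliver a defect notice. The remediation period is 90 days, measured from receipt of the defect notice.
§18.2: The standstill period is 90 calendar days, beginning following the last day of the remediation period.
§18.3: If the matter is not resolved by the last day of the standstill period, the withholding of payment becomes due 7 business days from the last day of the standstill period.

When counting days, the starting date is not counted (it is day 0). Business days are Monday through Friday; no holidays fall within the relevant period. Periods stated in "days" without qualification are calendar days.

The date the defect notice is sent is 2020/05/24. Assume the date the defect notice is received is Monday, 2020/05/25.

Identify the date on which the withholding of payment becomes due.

2020/12/01

The last day of the remediation period: 2020/05/25 + 90 days = 2020/08/23.
The last day of the standstill period: 2020/08/23 + 90 days = 2020/11/21.
The date on which the withholding of payment becomes due: 7 business days after Saturday, 2020/11/21, skipping weekends — Nov 23, Nov 24, Nov 25, Nov 26, Nov 27, Nov 30, Dec 1 — lands on Tuesday, 2020/12/01.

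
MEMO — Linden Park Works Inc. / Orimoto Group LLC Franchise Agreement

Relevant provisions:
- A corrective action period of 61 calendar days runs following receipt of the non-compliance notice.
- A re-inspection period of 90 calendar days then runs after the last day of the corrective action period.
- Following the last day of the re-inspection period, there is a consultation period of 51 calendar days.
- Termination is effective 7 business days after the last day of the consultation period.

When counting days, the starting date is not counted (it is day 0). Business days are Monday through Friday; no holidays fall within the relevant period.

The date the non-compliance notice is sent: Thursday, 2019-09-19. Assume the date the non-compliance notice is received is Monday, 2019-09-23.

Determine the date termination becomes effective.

Adding 61 calendar days to 2019-09-23 gives 2019-11-23, which is the last day of the corrective action period.
The last day of the re-inspection period: 2019-11-23 + 90 days = 2020-02-21.
Adding 51 calendar days to 2020-02-21 gives 2020-04-12, which is the last day of the consultation period.
The date termination becomes effective: counting 7 business days from Sunday, 2020-04-12 (Apr 13, Apr 14, Apr 15, Apr 16, Apr 17, Apr 20, Apr 21, skipping weekends) reaches Tuesday, 2020-04-21.

2020-04-21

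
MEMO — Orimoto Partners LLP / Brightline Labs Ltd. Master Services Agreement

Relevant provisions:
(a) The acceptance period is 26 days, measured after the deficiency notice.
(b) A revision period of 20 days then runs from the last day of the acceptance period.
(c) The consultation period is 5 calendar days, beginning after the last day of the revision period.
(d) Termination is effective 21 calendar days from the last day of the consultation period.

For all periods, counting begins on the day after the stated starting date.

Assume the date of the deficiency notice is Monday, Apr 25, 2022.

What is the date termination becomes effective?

Jul 6, 2022

The last day of the acceptance period: Apr 25, 2022 + 26 days = May 21, 2022.
The last day of the revision period: May 21, 2022 + 20 days = Jun 10, 2022.
The last day of the consultation period: 5 calendar days after Jun 10, 2022 is Jun 15, 2022.
The date termination becomes effective: 21 calendar days after Jun 15, 2022 is Jul 6, 2022.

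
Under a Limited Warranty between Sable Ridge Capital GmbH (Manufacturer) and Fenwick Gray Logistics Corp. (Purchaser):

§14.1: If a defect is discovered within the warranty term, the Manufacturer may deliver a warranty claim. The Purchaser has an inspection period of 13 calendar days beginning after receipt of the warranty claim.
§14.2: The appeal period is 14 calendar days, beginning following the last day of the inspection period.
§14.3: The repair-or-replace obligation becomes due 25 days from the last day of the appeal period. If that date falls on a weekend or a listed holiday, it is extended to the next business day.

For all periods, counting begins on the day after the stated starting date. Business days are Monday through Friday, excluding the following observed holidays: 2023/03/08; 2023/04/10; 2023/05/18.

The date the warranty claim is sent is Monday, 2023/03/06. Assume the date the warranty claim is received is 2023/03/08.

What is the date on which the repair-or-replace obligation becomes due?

2023/05/01

Adding 13 calendar days to 2023/03/08 gives 2023/03/21, which is the last day of the inspection period.
Adding 14 calendar days to 2023/03/21 gives 2023/04/04, which is the last day of the appeal period.
The date on which the repair-or-replace obligation becomes due: 25 calendar days after 2023/04/04 is 2023/04/29. That falls on a Saturday, so it rolls to the next business day, Monday, 2023/05/01.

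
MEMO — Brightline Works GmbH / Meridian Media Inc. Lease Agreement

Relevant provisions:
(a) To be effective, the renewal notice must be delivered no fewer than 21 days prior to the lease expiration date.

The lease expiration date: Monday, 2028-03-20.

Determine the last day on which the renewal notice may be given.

Counting back 21 calendar days from 2028-03-20 gives 2028-02-28.

2028-02-28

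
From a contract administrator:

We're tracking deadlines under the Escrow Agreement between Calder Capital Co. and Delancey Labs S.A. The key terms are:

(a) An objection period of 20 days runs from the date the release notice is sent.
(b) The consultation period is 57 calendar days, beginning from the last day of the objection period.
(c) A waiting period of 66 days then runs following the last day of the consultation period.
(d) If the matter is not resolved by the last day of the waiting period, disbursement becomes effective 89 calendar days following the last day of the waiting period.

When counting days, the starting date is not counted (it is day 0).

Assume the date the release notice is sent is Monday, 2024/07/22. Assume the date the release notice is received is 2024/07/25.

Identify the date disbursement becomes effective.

The last day of the objection period: 2024/07/22 + 20 days = 2024/08/11.
Adding 57 calendar days to 2024/08/11 gives 2024/10/07, which is the last day of the consultation period.
Adding 66 calendar days to 2024/10/07 gives 2024/12/12, which is the last day of the waiting period.
Adding 89 calendar days to 2024/12/12 gives 2025/03/11, which is the date disbursement becomes effective.

2025/03/11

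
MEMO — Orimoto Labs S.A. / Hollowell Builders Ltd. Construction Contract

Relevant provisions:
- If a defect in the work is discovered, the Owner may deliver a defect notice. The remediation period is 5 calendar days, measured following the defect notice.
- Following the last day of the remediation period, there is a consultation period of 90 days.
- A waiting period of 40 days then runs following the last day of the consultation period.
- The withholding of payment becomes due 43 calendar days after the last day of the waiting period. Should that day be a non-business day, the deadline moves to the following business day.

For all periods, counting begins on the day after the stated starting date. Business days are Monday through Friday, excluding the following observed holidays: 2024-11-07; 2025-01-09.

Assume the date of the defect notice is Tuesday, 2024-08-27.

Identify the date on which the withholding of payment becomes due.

The last day of the remediation period: 5 calendar days after 2024-08-27 is 2024-09-01.
The last day of the consultation period: 2024-09-01 + 90 days = 2024-11-30.
Adding 40 calendar days to 2024-11-30 gives 2025-01-09, which is the last day of the waiting period.
Adding 43 calendar days to 2025-01-09 gives 2025-02-21, which is the date on which the withholding of payment becomes due. 2025-02-21 is a Friday and is not a listed holiday, so no roll-forward applies.

2025-02-21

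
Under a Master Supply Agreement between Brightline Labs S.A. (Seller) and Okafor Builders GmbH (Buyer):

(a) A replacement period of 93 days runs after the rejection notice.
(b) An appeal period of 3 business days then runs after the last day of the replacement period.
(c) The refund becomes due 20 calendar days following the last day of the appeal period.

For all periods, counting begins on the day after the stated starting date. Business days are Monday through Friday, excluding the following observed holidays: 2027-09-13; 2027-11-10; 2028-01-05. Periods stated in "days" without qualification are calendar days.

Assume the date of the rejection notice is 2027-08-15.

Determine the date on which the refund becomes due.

2027-12-09

The last day of the replacement period: 93 calendar days after 2027-08-15 is 2027-11-16.
From Tuesday, 2027-11-16, 3 business days (Nov 17, Nov 18, Nov 19, skipping weekends) brings us to Friday, 2027-11-19, which is the last day of the appeal period.
The date on which the refund becomes due: 20 calendar days after 2027-11-19 is 2027-12-09.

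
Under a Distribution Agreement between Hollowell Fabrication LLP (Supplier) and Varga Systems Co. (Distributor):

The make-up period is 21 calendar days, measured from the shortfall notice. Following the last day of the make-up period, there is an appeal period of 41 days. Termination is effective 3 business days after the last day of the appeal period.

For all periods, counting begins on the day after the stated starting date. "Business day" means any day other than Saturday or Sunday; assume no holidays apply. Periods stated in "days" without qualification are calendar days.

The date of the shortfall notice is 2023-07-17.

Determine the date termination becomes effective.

2023-09-20

The last day of the make-up period: 2023-07-17 + 21 days = 2023-08-07.
The last day of the appeal period: 41 calendar days after 2023-08-07 is 2023-09-17.
From Sunday, 2023-09-17, 3 business days (Sep 18, Sep 19, Sep 20, skipping weekends) brings us to Wednesday, 2023-09-20, which is the date termination becomes effective.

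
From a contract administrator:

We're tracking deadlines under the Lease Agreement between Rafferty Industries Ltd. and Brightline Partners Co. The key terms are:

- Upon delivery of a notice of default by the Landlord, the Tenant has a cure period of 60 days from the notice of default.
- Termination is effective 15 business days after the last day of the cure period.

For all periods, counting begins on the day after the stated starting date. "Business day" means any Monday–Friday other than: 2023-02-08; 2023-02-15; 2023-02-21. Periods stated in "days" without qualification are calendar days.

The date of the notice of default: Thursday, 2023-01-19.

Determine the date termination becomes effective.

2023-04-10

Adding 60 calendar days to 2023-01-19 gives 2023-03-20, which is the last day of the cure period.
From Monday, 2023-03-20, 15 business days (Mar 21, Mar 22, Mar 23, Mar 24, …, Apr 6, Apr 7, Apr 10, skipping weekends) brings us to Monday, 2023-04-10, which is the date termination becomes effective.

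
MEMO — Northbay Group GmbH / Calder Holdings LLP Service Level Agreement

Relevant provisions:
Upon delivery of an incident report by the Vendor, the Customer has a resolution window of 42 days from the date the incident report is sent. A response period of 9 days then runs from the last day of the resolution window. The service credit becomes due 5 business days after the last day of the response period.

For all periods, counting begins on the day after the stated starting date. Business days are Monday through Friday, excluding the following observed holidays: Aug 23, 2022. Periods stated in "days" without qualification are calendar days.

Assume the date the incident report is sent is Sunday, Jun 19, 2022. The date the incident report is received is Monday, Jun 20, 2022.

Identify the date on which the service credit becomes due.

Aug 16, 2022

The last day of the resolution window: Jun 19, 2022 + 42 days = Jul 31, 2022.
Adding 9 calendar days to Jul 31, 2022 gives Aug 9, 2022, which is the last day of the response period.
The date on which the service credit becomes due: counting 5 business days from Tuesday, Aug 9, 2022 (Aug 10, Aug 11, Aug 12, Aug 15, Aug 16, skipping weekends) reaches Tuesday, Aug 16, 2022.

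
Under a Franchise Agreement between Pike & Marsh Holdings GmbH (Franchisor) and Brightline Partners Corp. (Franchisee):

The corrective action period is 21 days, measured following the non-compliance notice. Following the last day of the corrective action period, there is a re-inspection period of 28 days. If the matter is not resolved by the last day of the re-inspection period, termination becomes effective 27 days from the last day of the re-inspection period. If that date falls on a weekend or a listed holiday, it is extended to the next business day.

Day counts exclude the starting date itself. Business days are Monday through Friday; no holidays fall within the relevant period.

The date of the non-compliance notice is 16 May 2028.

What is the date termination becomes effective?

The last day of the corrective action period: 21 calendar days after 16 May 2028 is 6 June 2028.
Adding 28 calendar days to 6 June 2028 gives 4 July 2028, which is the last day of the re-inspection period.
Adding 27 calendar days to 4 July 2028 gives 31 July 2028, which is the date termination becomes effective. 31 July 2028 is a Monday, so no roll-forward applies.

31 July 2028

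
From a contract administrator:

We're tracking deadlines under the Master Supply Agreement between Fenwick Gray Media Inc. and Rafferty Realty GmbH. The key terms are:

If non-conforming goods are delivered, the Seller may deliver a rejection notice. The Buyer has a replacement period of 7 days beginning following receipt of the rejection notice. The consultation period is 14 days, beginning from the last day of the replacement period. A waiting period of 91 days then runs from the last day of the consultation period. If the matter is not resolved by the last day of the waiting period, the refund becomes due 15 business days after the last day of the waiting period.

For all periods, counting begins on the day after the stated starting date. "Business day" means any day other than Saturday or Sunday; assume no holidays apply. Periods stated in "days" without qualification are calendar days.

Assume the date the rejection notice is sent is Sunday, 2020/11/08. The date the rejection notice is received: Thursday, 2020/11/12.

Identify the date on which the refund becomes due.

2021/03/25

Adding 7 calendar days to 2020/11/12 gives 2020/11/19, which is the last day of the replacement period.
The last day of the consultation period: 2020/11/19 + 14 days = 2020/12/03.
The last day of the waiting period: 2020/12/03 + 91 days = 2021/03/04.
The date on which the refund becomes due: 15 business days after Thursday, 2021/03/04, skipping weekends — Mar 5, Mar 8, Mar 9, Mar 10, …, Mar 23, Mar 24, Mar 25 — lands on Thursday, 2021/03/25.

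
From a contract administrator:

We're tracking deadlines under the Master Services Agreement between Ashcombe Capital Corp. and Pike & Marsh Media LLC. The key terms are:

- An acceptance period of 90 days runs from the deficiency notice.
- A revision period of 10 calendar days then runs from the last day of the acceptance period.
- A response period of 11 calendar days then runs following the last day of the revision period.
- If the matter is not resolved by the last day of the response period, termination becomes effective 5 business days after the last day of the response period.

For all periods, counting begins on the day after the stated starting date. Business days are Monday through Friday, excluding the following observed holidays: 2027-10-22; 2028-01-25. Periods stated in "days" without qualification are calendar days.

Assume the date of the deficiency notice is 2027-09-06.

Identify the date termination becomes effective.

2027-12-31

The last day of the acceptance period: 90 calendar days after 2027-09-06 is 2027-12-05.
The last day of the revision period: 2027-12-05 + 10 days = 2027-12-15.
Adding 11 calendar days to 2027-12-15 gives 2027-12-26, which is the last day of the response period.
From Sunday, 2027-12-26, 5 business days (Dec 27, Dec 28, Dec 29, Dec 30, Dec 31, skipping weekends) brings us to Friday, 2027-12-31, which is the date termination becomes effective.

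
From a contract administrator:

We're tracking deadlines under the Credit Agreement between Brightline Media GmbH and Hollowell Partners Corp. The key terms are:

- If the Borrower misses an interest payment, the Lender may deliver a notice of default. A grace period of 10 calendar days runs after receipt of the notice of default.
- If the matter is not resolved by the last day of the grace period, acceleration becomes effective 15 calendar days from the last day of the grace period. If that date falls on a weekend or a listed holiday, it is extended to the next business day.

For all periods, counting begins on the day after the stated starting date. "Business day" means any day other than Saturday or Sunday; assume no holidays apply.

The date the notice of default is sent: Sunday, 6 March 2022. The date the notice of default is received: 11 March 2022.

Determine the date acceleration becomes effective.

Adding 10 calendar days to 11 March 2022 gives 21 March 2022, which is the last day of the grace period.
The date acceleration becomes effective: 15 calendar days after 21 March 2022 is 5 April 2022. 5 April 2022 is a Tuesday, so no roll-forward applies.

5 April 2022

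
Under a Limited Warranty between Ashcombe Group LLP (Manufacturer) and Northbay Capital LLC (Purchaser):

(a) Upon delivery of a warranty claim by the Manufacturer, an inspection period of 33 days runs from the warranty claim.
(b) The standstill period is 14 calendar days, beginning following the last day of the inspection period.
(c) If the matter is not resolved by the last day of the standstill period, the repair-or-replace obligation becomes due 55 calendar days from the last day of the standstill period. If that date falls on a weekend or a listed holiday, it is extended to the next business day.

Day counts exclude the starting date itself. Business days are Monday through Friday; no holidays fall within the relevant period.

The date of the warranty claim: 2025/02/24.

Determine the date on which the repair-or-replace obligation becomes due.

2025/06/06

The last day of the inspection period: 2025/02/24 + 33 days = 2025/03/29.
Adding 14 calendar days to 2025/03/29 gives 2025/04/12, which is the last day of the standstill period.
Adding 55 calendar days to 2025/04/12 gives 2025/06/06, which is the date on which the repair-or-replace obligation becomes due. 2025/06/06 is a Friday, so no roll-forward applies.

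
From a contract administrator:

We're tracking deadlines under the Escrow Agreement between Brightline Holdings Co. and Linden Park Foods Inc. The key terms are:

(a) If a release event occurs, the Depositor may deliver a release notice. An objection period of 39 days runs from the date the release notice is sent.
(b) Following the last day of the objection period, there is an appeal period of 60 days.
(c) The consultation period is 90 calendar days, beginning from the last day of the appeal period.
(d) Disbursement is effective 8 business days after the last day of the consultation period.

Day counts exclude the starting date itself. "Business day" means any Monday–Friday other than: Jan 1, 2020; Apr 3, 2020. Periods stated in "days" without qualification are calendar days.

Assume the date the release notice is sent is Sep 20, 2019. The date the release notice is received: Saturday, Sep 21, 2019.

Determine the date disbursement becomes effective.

The last day of the objection period: Sep 20, 2019 + 39 days = Oct 29, 2019.
The last day of the appeal period: Oct 29, 2019 + 60 days = Dec 28, 2019.
Adding 90 calendar days to Dec 28, 2019 gives Mar 27, 2020, which is the last day of the consultation period.
The date disbursement becomes effective: counting 8 business days from Friday, Mar 27, 2020 (Mar 30, Mar 31, Apr 1, Apr 2, Apr 6, Apr 7, Apr 8, Apr 9, skipping weekends and the listed holiday on Apr 3) reaches Thursday, Apr 9, 2020.

Apr 9, 2020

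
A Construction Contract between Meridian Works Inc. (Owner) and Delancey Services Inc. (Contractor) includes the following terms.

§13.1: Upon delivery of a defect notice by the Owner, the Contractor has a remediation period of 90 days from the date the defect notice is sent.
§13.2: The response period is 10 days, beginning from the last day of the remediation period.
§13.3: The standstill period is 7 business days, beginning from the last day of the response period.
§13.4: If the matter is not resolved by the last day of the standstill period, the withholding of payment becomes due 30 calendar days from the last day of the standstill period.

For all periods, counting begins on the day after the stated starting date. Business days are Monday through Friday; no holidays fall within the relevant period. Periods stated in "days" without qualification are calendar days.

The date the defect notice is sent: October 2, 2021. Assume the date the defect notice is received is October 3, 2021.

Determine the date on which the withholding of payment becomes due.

February 18, 2022

The last day of the remediation period: 90 calendar days after October 2, 2021 is December 31, 2021.
The last day of the response period: 10 calendar days after December 31, 2021 is January 10, 2022.
From Monday, January 10, 2022, 7 business days (Jan 11, Jan 12, Jan 13, Jan 14, Jan 17, Jan 18, Jan 19, skipping weekends) brings us to Wednesday, January 19, 2022, which is the last day of the standstill period.
The date on which the withholding of payment becomes due: 30 calendar days after January 19, 2022 is February 18, 2022.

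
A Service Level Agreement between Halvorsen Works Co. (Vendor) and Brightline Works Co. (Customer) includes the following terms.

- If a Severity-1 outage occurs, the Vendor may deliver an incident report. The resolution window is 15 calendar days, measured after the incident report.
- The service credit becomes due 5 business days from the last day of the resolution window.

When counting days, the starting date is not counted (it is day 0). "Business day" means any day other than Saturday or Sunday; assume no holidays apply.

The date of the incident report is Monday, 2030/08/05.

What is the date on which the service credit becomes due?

2030/08/27

The last day of the resolution window: 15 calendar days after 2030/08/05 is 2030/08/20.
From Tuesday, 2030/08/20, 5 business days (Aug 21, Aug 22, Aug 23, Aug 26, Aug 27, skipping weekends) brings us to Tuesday, 2030/08/27, which is the date on which the service credit becomes due.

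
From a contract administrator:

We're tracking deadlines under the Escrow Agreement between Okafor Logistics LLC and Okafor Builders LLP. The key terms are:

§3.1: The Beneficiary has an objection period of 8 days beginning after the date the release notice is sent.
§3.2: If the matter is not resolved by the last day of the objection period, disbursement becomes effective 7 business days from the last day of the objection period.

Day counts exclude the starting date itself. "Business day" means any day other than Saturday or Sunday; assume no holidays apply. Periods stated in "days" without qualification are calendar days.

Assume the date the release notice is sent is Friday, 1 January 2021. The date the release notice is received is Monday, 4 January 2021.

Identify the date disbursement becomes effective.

The last day of the objection period: 1 January 2021 + 8 days = 9 January 2021.
The date disbursement becomes effective: counting 7 business days from Saturday, 9 January 2021 (Jan 11, Jan 12, Jan 13, Jan 14, Jan 15, Jan 18, Jan 19, skipping weekends) reaches Tuesday, 19 January 2021.

19 January 2021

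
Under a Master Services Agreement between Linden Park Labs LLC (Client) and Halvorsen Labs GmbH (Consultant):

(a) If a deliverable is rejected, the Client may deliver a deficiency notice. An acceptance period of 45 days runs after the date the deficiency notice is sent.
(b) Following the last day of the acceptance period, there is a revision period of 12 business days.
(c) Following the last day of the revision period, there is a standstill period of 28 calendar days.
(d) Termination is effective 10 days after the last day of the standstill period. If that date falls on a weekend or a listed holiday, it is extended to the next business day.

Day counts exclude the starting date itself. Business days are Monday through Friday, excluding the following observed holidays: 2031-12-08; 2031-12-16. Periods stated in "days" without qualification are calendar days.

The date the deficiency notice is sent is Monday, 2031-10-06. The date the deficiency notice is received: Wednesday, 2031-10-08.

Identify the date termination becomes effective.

2032-01-16

The last day of the acceptance period: 2031-10-06 + 45 days = 2031-11-20.
The last day of the revision period: 12 business days after Thursday, 2031-11-20, skipping weekends and the listed holiday on Dec 8 — Nov 21, Nov 24, Nov 25, Nov 26, …, Dec 4, Dec 5, Dec 9 — lands on Tuesday, 2031-12-09.
Adding 28 calendar days to 2031-12-09 gives 2032-01-06, which is the last day of the standstill period.
The date termination becomes effective: 2032-01-06 + 10 days = 2032-01-16. 2032-01-16 is a Friday and is not a listed holiday, so no roll-forward applies.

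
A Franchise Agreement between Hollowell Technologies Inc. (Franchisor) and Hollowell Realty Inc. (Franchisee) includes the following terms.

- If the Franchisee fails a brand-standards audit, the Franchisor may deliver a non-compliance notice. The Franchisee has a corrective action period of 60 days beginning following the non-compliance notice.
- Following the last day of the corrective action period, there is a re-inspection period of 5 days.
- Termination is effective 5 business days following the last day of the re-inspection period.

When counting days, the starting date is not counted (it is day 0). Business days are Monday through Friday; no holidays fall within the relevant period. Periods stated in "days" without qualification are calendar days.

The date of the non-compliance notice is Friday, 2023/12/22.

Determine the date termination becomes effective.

The last day of the corrective action period: 2023/12/22 + 60 days = 2024/02/20.
Adding 5 calendar days to 2024/02/20 gives 2024/02/25, which is the last day of the re-inspection period.
From Sunday, 2024/02/25, 5 business days (Feb 26, Feb 27, Feb 28, Feb 29, Mar 1, skipping weekends) brings us to Friday, 2024/03/01, which is the date termination becomes effective.

2024/03/01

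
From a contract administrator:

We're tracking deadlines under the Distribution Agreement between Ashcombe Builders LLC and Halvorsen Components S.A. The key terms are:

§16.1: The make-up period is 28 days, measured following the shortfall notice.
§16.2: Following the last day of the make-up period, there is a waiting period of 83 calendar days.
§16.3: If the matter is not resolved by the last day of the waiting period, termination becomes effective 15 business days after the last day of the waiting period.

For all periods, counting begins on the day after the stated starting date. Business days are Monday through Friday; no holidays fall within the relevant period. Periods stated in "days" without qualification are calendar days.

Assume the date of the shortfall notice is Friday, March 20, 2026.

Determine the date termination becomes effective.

July 30, 2026

Adding 28 calendar days to March 20, 2026 gives April 17, 2026, which is the last day of the make-up period.
The last day of the waiting period: 83 calendar days after April 17, 2026 is July 9, 2026.
The date termination becomes effective: 15 business days after Thursday, July 9, 2026, skipping weekends — Jul 10, Jul 13, Jul 14, Jul 15, …, Jul 28, Jul 29, Jul 30 — lands on Thursday, July 30, 2026.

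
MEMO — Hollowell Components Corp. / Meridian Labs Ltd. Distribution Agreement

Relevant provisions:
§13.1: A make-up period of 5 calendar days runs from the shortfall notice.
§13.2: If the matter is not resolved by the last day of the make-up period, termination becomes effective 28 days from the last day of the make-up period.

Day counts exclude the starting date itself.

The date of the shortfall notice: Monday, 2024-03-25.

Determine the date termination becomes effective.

The last day of the make-up period: 2024-03-25 + 5 days = 2024-03-30.
The date termination becomes effective: 2024-03-30 + 28 days = 2024-04-27.

2024-04-27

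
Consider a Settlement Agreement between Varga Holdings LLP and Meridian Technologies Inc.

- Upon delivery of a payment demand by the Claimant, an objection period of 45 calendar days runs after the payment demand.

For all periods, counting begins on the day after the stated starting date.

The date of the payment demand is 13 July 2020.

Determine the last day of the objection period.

27 August 2020

Adding 45 calendar days to 13 July 2020 gives 27 August 2020, which is the last day of the objection period.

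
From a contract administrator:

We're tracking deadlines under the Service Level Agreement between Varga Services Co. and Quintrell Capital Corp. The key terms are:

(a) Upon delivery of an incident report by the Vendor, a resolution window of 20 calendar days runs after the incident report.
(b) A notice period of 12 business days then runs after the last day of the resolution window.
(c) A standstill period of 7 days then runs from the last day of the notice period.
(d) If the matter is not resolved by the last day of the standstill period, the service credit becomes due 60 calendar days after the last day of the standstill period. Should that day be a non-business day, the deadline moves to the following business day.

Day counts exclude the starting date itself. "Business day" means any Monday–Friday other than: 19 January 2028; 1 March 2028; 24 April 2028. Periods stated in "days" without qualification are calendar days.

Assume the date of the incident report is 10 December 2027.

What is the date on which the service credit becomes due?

24 March 2028

The last day of the resolution window: 20 calendar days after 10 December 2027 is 30 December 2027.
The last day of the notice period: counting 12 business days from Thursday, 30 December 2027 (Dec 31, Jan 3, Jan 4, Jan 5, …, Jan 13, Jan 14, Jan 17, skipping weekends) reaches Monday, 17 January 2028.
The last day of the standstill period: 7 calendar days after 17 January 2028 is 24 January 2028.
Adding 60 calendar days to 24 January 2028 gives 24 March 2028, which is the date on which the service credit becomes due. 24 March 2028 is a Friday and is not a listed holiday, so no roll-forward applies.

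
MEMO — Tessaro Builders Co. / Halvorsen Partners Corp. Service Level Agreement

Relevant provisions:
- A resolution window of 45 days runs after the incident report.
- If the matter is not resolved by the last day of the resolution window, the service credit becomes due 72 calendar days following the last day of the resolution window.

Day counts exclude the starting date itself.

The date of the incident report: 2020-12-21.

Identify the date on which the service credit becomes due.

Adding 45 calendar days to 2020-12-21 gives 2021-02-04, which is the last day of the resolution window.
Adding 72 calendar days to 2021-02-04 gives 2021-04-17, which is the date on which the service credit becomes due.

2021-04-17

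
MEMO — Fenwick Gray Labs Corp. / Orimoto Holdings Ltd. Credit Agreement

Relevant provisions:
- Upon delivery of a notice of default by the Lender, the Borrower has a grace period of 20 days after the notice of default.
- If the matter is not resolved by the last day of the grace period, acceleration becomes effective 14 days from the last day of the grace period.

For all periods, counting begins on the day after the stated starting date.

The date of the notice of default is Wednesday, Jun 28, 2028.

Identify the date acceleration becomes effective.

Aug 1, 2028

Adding 20 calendar days to Jun 28, 2028 gives Jul 18, 2028, which is the last day of the grace period.
The date acceleration becomes effective: 14 calendar days after Jul 18, 2028 is Aug 1, 2028.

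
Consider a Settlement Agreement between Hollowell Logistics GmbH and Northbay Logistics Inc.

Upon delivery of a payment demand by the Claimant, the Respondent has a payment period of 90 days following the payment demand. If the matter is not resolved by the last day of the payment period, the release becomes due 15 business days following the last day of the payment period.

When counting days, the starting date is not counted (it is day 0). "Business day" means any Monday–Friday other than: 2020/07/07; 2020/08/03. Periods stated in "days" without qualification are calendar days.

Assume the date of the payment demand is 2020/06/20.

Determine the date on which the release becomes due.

The last day of the payment period: 90 calendar days after 2020/06/20 is 2020/09/18.
The date on which the release becomes due: 15 business days after Friday, 2020/09/18, skipping weekends — Sep 21, Sep 22, Sep 23, Sep 24, …, Oct 7, Oct 8, Oct 9 — lands on Friday, 2020/10/09.

2020/10/09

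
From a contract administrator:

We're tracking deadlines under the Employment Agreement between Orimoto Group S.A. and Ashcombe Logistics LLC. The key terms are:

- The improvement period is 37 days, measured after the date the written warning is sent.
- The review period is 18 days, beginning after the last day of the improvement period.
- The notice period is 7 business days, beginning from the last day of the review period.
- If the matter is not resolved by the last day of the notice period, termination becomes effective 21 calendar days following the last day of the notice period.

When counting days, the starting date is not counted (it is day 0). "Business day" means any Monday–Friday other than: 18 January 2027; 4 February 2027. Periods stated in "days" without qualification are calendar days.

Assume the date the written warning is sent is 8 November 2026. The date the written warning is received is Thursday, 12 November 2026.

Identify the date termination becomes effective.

The last day of the improvement period: 8 November 2026 + 37 days = 15 December 2026.
Adding 18 calendar days to 15 December 2026 gives 2 January 2027, which is the last day of the review period.
The last day of the notice period: 7 business days after Saturday, 2 January 2027, skipping weekends — Jan 4, Jan 5, Jan 6, Jan 7, Jan 8, Jan 11, Jan 12 — lands on Tuesday, 12 January 2027.
The date termination becomes effective: 21 calendar days after 12 January 2027 is 2 February 2027.

2 February 2027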